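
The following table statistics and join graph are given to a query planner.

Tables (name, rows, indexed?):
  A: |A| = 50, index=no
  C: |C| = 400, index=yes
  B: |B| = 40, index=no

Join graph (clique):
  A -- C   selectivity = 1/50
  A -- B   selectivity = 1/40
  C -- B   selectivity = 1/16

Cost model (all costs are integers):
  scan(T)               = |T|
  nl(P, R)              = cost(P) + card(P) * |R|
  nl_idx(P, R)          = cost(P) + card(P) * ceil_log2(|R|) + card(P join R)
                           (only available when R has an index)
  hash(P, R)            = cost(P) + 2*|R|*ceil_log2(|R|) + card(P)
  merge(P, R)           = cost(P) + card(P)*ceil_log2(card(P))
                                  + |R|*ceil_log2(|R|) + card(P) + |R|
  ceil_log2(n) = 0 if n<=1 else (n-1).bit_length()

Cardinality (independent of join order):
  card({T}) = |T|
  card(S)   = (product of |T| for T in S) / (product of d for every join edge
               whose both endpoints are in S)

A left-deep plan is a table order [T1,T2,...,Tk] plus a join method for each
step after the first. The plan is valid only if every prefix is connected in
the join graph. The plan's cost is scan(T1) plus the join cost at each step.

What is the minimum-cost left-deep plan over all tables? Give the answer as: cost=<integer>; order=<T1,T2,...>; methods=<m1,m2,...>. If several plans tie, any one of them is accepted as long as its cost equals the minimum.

cost=1055; order=A,B,C; methods=hash,nl_idx

Selinger DP (subsets sized 1..n):
  {A}: scan cost=50, card=50
  {C}: scan cost=400, card=400
  {B}: scan cost=40, card=40
  {AC}: card=400; try (C,nl_idx)→900, (A,hash)→1400, (C,merge)→4400, (A,merge)→4750, (C,hash)→7300, (C,nl)→20050 …(+1); best=900 via (C,nl_idx)
  {AB}: card=50; try (B,hash)→580, (A,merge)→670, (B,merge)→680, (A,hash)→680, (A,nl)→2040, (B,nl)→2050; best=580 via (B,hash)
  {BC}: card=1000; try (B,hash)→1280, (C,nl_idx)→1400, (C,merge)→4320, (B,merge)→4680, (C,hash)→7280, (C,nl)→16040 …(+1); best=1280 via (B,hash)
  {ABC}: card=25; try (C,nl_idx)→1055, (B,hash)→1780, (A,hash)→2880, (C,merge)→4930, (B,merge)→5180, (C,hash)→7830 …(+4); best=1055 via (C,nl_idx)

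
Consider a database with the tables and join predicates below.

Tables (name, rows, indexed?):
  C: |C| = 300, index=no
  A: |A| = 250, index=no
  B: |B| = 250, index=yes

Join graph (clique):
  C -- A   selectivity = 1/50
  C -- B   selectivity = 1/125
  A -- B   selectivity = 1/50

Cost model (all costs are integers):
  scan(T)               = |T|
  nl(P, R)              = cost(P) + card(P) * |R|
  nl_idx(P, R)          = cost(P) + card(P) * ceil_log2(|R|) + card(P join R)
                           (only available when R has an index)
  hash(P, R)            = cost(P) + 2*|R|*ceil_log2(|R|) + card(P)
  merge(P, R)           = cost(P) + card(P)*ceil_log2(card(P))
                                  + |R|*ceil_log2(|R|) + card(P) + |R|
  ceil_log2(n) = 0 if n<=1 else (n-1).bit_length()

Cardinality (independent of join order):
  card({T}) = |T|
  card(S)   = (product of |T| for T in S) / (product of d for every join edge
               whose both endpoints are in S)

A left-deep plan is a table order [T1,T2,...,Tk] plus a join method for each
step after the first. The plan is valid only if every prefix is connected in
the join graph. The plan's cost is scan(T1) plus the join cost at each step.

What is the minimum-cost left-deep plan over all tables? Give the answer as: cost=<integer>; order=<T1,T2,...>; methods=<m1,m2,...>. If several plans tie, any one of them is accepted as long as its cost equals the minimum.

Selinger DP (subsets sized 1..n):
  {C}: scan cost=300, card=300
  {A}: scan cost=250, card=250
  {B}: scan cost=250, card=250
  {AC}: card=1500; try (A,hash)→4600, (C,merge)→5500, (A,merge)→5550, (C,hash)→5900, (C,nl)→75250, (A,nl)→75300; best=4600 via (A,hash)
  {BC}: card=600; try (B,nl_idx)→3300, (B,hash)→4600, (C,merge)→5500, (B,merge)→5550, (C,hash)→5900, (C,nl)→75250 …(+1); best=3300 via (B,nl_idx)
  {AB}: card=1250; try (B,nl_idx)→3500, (B,hash)→4500, (A,hash)→4500, (B,merge)→4750, (A,merge)→4750, (B,nl)→62750 …(+1); best=3500 via (B,nl_idx)
  {ABC}: card=60; try (A,hash)→7900, (B,hash)→10100, (C,hash)→10150, (A,merge)→12150, (B,nl_idx)→16660, (C,merge)→21500 …(+4); best=7900 via (A,hash)

cost=7900; order=C,B,A; methods=nl_idx,hash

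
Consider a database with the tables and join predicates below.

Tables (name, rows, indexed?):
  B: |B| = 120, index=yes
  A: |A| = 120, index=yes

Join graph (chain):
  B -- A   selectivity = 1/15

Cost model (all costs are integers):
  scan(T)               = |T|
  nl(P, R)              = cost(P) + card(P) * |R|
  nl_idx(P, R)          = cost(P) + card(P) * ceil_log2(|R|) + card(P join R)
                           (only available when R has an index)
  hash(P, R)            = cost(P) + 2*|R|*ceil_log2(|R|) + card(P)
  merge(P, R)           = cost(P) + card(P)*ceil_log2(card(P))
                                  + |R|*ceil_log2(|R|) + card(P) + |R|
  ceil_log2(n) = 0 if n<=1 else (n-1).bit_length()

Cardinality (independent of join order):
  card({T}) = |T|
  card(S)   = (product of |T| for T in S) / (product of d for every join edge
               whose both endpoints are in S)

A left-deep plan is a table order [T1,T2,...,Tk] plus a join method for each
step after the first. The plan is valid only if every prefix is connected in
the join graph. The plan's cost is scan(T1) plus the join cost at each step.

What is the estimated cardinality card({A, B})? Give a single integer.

Tables in S: A(120), B(120)
Edges inside S: B-A(d=15)
numerator = 120 * 120 = 14400
denominator = 15 = 15
card(S) = 14400 / 15 = 960

960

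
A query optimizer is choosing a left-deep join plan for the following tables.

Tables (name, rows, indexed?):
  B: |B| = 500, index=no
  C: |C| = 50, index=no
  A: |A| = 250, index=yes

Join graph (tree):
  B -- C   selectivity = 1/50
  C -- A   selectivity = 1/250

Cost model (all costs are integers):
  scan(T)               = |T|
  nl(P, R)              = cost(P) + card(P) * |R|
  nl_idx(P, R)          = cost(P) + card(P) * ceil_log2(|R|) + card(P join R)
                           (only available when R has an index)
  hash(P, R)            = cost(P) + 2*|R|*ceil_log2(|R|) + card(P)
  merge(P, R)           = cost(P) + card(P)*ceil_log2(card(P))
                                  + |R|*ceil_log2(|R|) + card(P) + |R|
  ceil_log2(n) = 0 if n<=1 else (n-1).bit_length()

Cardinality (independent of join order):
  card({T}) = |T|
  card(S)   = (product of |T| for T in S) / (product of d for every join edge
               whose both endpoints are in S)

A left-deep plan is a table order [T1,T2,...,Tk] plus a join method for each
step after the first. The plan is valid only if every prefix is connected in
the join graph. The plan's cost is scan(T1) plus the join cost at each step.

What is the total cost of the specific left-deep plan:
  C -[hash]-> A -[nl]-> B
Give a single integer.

29100

step 1: scan C: cost=50, card=50
step 2: join A via hash
    card(P join A) = 50*250/(250) = 50
    cost = 50 + 2*250*8 + 50 = 4100
step 3: join B via nl
    card(P join B) = 50*500/(50) = 500
    cost = 4100 + 50*500 = 29100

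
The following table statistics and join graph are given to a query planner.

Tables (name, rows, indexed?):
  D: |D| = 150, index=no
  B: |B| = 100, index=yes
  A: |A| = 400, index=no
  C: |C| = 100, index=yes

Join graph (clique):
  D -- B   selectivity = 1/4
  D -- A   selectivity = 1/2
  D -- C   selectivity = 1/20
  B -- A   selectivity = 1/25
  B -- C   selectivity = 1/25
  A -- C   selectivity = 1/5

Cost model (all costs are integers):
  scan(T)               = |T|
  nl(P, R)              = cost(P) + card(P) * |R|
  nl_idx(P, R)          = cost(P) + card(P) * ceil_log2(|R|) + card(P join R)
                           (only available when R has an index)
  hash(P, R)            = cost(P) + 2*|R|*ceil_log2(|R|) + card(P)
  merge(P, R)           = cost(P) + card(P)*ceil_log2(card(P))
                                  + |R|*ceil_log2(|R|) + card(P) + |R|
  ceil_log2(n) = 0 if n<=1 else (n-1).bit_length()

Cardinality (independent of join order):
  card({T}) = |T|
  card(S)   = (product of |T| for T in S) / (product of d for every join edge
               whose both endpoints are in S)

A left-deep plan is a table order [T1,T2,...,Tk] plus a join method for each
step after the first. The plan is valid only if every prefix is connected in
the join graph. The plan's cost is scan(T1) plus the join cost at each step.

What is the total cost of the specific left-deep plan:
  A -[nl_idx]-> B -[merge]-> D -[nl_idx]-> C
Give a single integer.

236550

step 1: scan A: cost=400, card=400
step 2: join B via nl_idx
    card(P join B) = 400*100/(25) = 1600
    cost = 400 + 400*7 + 1600 = 4800
step 3: join D via merge
    card(P join D) = 1600*150/(4*2) = 30000
    cost = 4800 + 1600*11 + 150*8 + 1600 + 150 = 25350
step 4: join C via nl_idx
    card(P join C) = 30000*100/(20*25*5) = 1200
    cost = 25350 + 30000*7 + 1200 = 236550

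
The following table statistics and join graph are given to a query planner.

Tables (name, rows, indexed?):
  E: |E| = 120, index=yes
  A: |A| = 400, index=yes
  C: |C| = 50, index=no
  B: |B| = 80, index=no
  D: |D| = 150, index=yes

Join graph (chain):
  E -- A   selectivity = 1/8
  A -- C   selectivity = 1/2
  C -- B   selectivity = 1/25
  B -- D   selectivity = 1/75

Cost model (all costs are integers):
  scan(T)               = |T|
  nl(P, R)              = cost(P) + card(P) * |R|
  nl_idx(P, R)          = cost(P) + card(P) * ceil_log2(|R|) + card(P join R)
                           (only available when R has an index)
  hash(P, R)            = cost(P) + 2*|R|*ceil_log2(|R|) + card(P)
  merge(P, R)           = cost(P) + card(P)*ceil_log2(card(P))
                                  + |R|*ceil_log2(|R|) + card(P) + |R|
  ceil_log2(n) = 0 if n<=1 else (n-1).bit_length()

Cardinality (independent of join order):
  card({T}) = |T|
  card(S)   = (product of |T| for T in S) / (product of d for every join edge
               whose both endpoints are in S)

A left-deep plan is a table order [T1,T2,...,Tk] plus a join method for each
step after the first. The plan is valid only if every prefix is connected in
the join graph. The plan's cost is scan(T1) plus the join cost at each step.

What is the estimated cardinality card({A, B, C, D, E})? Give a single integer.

960000

Tables in S: A(400), B(80), C(50), D(150), E(120)
Edges inside S: E-A(d=8), A-C(d=2), C-B(d=25), B-D(d=75)
numerator = 400 * 80 * 50 * 150 * 120 = 28800000000
denominator = 8 * 2 * 25 * 75 = 30000
card(S) = 28800000000 / 30000 = 960000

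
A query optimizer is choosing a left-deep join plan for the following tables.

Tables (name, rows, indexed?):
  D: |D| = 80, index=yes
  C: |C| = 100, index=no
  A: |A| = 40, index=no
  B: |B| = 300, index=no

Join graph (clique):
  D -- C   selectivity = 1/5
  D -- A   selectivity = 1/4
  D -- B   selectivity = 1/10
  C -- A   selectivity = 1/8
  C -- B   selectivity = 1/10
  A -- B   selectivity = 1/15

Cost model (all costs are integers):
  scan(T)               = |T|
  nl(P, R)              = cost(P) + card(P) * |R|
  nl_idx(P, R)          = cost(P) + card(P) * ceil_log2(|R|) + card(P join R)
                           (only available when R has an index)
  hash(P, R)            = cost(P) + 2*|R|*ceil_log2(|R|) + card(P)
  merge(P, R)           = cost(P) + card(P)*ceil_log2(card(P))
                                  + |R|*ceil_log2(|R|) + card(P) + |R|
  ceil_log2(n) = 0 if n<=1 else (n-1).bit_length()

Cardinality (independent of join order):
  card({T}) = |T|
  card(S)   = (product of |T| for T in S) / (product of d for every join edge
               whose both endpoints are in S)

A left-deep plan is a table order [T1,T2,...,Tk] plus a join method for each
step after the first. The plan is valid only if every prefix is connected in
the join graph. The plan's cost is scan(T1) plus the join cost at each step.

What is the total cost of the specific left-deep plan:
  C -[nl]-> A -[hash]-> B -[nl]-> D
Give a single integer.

step 1: scan C: cost=100, card=100
step 2: join A via nl
    card(P join A) = 100*40/(8) = 500
    cost = 100 + 100*40 = 4100
step 3: join B via hash
    card(P join B) = 500*300/(10*15) = 1000
    cost = 4100 + 2*300*9 + 500 = 10000
step 4: join D via nl
    card(P join D) = 1000*80/(5*4*10) = 400
    cost = 10000 + 1000*80 = 90000

90000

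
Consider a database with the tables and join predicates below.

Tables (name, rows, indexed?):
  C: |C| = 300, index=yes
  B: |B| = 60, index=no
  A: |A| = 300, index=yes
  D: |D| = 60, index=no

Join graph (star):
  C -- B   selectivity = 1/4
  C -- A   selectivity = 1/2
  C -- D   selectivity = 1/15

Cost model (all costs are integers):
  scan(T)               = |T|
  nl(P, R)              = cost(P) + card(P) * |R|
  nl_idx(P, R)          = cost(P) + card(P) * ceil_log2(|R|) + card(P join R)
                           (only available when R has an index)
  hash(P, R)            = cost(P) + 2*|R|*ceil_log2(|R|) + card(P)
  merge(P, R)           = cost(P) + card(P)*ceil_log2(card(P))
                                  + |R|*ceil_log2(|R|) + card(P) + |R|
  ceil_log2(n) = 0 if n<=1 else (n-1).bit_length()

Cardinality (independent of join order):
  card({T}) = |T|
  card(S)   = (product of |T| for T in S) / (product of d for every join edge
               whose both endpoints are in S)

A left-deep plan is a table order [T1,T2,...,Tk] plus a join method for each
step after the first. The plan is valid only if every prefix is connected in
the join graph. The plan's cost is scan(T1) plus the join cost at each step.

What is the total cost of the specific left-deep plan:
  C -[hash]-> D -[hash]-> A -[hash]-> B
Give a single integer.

step 1: scan C: cost=300, card=300
step 2: join D via hash
    card(P join D) = 300*60/(15) = 1200
    cost = 300 + 2*60*6 + 300 = 1320
step 3: join A via hash
    card(P join A) = 1200*300/(2) = 180000
    cost = 1320 + 2*300*9 + 1200 = 7920
step 4: join B via hash
    card(P join B) = 180000*60/(4) = 2700000
    cost = 7920 + 2*60*6 + 180000 = 188640

188640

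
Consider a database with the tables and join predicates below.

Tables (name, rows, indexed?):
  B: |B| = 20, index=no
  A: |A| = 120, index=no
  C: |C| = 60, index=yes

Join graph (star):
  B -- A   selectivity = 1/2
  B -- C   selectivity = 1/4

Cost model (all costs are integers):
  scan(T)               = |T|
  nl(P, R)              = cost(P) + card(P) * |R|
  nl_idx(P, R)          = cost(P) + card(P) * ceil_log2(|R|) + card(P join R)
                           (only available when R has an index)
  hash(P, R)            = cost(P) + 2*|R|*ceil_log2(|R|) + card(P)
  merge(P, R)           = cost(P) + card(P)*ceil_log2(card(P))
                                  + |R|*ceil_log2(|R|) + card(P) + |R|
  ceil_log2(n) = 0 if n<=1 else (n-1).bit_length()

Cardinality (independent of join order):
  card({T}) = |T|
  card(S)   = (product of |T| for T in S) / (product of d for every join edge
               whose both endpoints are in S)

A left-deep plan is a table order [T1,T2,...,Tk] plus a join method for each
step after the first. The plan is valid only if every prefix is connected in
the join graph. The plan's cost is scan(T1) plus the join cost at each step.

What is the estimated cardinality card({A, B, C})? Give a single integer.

Tables in S: A(120), B(20), C(60)
Edges inside S: B-A(d=2), B-C(d=4)
numerator = 120 * 20 * 60 = 144000
denominator = 2 * 4 = 8
card(S) = 144000 / 8 = 18000

18000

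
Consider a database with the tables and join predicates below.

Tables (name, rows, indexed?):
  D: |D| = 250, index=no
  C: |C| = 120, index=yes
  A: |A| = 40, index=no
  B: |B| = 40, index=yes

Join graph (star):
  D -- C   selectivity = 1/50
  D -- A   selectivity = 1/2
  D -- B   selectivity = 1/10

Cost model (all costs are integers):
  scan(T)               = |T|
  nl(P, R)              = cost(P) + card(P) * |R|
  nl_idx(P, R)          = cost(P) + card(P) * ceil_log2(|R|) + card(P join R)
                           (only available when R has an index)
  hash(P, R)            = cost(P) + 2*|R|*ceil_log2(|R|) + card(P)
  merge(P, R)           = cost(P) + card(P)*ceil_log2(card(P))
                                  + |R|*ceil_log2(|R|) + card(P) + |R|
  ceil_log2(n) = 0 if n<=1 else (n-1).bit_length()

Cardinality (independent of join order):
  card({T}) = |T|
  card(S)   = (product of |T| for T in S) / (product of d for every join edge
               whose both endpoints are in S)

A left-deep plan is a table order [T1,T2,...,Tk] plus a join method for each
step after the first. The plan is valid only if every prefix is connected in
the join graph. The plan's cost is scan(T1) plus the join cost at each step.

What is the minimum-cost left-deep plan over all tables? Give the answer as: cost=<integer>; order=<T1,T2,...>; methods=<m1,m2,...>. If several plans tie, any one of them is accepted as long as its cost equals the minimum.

Selinger DP (subsets sized 1..n):
  {D}: scan cost=250, card=250
  {C}: scan cost=120, card=120
  {A}: scan cost=40, card=40
  {B}: scan cost=40, card=40
  {CD}: card=600; try (C,hash)→2180, (C,nl_idx)→2600, (D,merge)→3330, (C,merge)→3460, (D,hash)→4240, (D,nl)→30120 …(+1); best=2180 via (C,hash)
  {AD}: card=5000; try (A,hash)→980, (D,merge)→2570, (A,merge)→2780, (D,hash)→4080, (D,nl)→10040, (A,nl)→10250; best=980 via (A,hash)
  {BD}: card=1000; try (B,hash)→980, (D,merge)→2570, (B,nl_idx)→2750, (B,merge)→2780, (D,hash)→4080, (D,nl)→10040 …(+1); best=980 via (B,hash)
  {ACD}: card=12000; try (A,hash)→3260, (C,hash)→7660, (A,merge)→9060, (A,nl)→26180, (C,nl_idx)→47980, (C,merge)→71940 …(+1); best=3260 via (A,hash)
  {BCD}: card=2400; try (B,hash)→3260, (C,hash)→3660, (B,nl_idx)→8180, (B,merge)→9060, (C,nl_idx)→10380, (C,merge)→12940 …(+2); best=3260 via (B,hash)
  {ABD}: card=20000; try (A,hash)→2460, (B,hash)→6460, (A,merge)→12260, (A,nl)→40980, (B,nl_idx)→50980, (B,merge)→71260 …(+1); best=2460 via (A,hash)
  {ABCD}: card=48000; try (A,hash)→6140, (B,hash)→15740, (C,hash)→24140, (A,merge)→34740, (A,nl)→99260, (B,nl_idx)→123260 …(+5); best=6140 via (A,hash)

cost=6140; order=D,C,B,A; methods=hash,hash,hash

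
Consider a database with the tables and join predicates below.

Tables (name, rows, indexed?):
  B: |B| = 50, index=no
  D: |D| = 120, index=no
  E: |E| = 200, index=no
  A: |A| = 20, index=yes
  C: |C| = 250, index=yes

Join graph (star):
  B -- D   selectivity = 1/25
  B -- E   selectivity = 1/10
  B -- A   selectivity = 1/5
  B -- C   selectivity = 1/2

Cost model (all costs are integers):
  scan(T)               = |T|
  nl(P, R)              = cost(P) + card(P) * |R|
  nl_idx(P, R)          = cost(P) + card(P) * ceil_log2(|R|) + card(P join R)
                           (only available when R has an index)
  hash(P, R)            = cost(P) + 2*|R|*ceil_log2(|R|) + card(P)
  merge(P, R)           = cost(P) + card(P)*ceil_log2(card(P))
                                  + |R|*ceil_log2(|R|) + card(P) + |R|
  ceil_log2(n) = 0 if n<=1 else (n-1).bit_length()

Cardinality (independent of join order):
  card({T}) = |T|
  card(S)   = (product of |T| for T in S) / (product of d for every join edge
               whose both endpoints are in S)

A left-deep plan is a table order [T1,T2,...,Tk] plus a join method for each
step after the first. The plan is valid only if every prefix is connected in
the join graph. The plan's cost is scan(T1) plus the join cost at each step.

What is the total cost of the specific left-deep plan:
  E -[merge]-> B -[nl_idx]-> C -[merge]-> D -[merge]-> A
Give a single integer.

14986430

step 1: scan E: cost=200, card=200
step 2: join B via merge
    card(P join B) = 200*50/(10) = 1000
    cost = 200 + 200*8 + 50*6 + 200 + 50 = 2350
step 3: join C via nl_idx
    card(P join C) = 1000*250/(2) = 125000
    cost = 2350 + 1000*8 + 125000 = 135350
step 4: join D via merge
    card(P join D) = 125000*120/(25) = 600000
    cost = 135350 + 125000*17 + 120*7 + 125000 + 120 = 2386310
step 5: join A via merge
    card(P join A) = 600000*20/(5) = 2400000
    cost = 2386310 + 600000*20 + 20*5 + 600000 + 20 = 14986430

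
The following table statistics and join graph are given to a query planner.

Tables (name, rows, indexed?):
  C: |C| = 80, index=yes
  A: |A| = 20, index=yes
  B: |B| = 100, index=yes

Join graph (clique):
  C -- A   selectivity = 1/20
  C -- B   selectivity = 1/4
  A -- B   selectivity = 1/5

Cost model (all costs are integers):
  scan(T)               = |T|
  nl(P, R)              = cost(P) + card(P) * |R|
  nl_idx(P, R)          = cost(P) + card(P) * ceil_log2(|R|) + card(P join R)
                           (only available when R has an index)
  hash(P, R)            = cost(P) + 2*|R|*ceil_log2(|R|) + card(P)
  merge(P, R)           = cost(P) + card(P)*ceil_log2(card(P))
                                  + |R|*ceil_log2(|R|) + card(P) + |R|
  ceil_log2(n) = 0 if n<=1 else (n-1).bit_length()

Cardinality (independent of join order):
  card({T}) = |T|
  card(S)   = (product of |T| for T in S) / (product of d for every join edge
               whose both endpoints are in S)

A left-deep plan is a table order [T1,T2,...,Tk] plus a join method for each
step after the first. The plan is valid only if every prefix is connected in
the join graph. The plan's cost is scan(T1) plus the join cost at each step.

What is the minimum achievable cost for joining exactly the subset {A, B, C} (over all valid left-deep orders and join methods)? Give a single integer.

1200

Selinger DP over subsets of {A,B,C}:
  {C}: scan cost=80, card=80
  {A}: scan cost=20, card=20
  {B}: scan cost=100, card=100
  {AC}: card=80; try (C,nl_idx)→240, (A,hash)→360, (A,nl_idx)→560, (C,merge)→780, (A,merge)→840, (C,hash)→1160 …(+2); best=240 via (C,nl_idx)
  {BC}: card=2000; try (C,hash)→1320, (B,merge)→1520, (C,merge)→1540, (B,hash)→1560, (B,nl_idx)→2640, (C,nl_idx)→2800 …(+2); best=1320 via (C,hash)
  {AB}: card=400; try (A,hash)→400, (B,nl_idx)→560, (B,merge)→940, (A,nl_idx)→1000, (A,merge)→1020, (B,hash)→1440 …(+2); best=400 via (A,hash)
  {ABC}: card=400; try (B,nl_idx)→1200, (B,merge)→1680, (B,hash)→1720, (C,hash)→1920, (A,hash)→3520, (C,nl_idx)→3600 …(+6); best=1200 via (B,nl_idx)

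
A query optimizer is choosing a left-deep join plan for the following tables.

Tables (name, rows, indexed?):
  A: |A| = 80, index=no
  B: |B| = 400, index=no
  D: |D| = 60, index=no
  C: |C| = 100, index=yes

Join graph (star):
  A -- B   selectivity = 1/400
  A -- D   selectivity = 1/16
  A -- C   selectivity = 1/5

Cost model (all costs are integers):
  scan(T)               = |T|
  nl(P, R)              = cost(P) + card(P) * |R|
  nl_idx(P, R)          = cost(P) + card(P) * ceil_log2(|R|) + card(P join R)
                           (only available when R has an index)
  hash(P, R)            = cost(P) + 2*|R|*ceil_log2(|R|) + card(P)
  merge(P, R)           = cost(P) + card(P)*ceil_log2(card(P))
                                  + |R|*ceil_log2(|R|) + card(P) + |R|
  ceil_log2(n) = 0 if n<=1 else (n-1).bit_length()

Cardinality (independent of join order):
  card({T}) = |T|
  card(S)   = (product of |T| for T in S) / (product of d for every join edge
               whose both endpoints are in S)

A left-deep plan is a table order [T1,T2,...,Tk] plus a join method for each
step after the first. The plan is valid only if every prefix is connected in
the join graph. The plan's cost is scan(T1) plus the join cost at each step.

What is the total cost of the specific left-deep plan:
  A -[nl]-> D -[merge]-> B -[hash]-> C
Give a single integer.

step 1: scan A: cost=80, card=80
step 2: join D via nl
    card(P join D) = 80*60/(16) = 300
    cost = 80 + 80*60 = 4880
step 3: join B via merge
    card(P join B) = 300*400/(400) = 300
    cost = 4880 + 300*9 + 400*9 + 300 + 400 = 11880
step 4: join C via hash
    card(P join C) = 300*100/(5) = 6000
    cost = 11880 + 2*100*7 + 300 = 13580

13580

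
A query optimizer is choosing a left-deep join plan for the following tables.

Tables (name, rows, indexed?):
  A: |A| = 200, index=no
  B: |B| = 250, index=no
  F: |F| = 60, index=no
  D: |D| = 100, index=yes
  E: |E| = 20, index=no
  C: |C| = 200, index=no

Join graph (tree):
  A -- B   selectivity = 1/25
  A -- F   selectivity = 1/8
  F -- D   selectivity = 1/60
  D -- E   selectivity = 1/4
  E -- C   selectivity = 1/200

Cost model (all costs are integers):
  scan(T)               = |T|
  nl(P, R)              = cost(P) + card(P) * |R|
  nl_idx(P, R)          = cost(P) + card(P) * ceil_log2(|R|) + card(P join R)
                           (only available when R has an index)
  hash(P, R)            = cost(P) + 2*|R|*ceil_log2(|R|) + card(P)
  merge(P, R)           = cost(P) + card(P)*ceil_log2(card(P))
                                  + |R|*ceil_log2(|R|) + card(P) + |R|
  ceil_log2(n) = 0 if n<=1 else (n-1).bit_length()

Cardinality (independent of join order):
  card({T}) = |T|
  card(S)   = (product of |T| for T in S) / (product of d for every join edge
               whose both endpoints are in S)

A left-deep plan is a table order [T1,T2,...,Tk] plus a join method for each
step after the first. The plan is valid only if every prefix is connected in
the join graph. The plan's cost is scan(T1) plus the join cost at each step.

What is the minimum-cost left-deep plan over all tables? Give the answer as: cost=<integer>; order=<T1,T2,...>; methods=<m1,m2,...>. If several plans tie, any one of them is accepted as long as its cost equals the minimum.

cost=22660; order=C,E,D,F,A,B; methods=hash,nl_idx,hash,hash,hash

Selinger DP (subsets sized 1..n):
  {A}: scan cost=200, card=200
  {B}: scan cost=250, card=250
  {F}: scan cost=60, card=60
  {D}: scan cost=100, card=100
  {E}: scan cost=20, card=20
  {C}: scan cost=200, card=200
  {AB}: card=2000; try (A,hash)→3700, (B,merge)→4250, (A,merge)→4300, (B,hash)→4400, (B,nl)→50200, (A,nl)→50250; best=3700 via (A,hash)
  {AF}: card=1500; try (F,hash)→1120, (A,merge)→2280, (F,merge)→2420, (A,hash)→3320, (A,nl)→12060, (F,nl)→12200; best=1120 via (F,hash)
  {DF}: card=100; try (D,nl_idx)→580, (F,hash)→920, (D,merge)→1280, (F,merge)→1320, (D,hash)→1520, (D,nl)→6060 …(+1); best=580 via (D,nl_idx)
  {DE}: card=500; try (E,hash)→400, (D,nl_idx)→660, (D,merge)→940, (E,merge)→1020, (D,hash)→1440, (D,nl)→2020 …(+1); best=400 via (E,hash)
  {CE}: card=20; try (E,hash)→600, (C,merge)→1940, (E,merge)→2120, (C,hash)→3240, (C,nl)→4020, (E,nl)→4200; best=600 via (E,hash)
  {ABF}: card=15000; try (F,hash)→6420, (B,hash)→6620, (B,merge)→21370, (F,merge)→28120, (F,nl)→123700, (B,nl)→376120; best=6420 via (F,hash)
  {ADF}: card=2500; try (A,merge)→3180, (A,hash)→3880, (D,hash)→4020, (D,nl_idx)→14120, (D,merge)→19920, (A,nl)→20580 …(+1); best=3180 via (A,merge)
  {DEF}: card=500; try (E,hash)→880, (E,merge)→1500, (F,hash)→1620, (E,nl)→2580, (F,merge)→5820, (F,nl)→30400; best=880 via (E,hash)
  {CDE}: card=500; try (D,nl_idx)→1240, (D,merge)→1520, (D,hash)→2020, (D,nl)→2600, (C,hash)→4100, (C,merge)→7200 …(+1); best=1240 via (D,nl_idx)
  {ABDF}: card=25000; try (B,hash)→9680, (D,hash)→22820, (B,merge)→37930, (D,nl_idx)→136420, (D,merge)→232220, (B,nl)→628180 …(+1); best=9680 via (B,hash)
  {ADEF}: card=12500; try (A,hash)→4580, (E,hash)→5880, (A,merge)→7680, (E,merge)→35800, (E,nl)→53180, (A,nl)→100880; best=4580 via (A,hash)
  {CDEF}: card=500; try (F,hash)→2460, (C,hash)→4580, (F,merge)→6660, (C,merge)→7680, (F,nl)→31240, (C,nl)→100880; best=2460 via (F,hash)
  {ABDEF}: card=125000; try (B,hash)→21080, (E,hash)→34880, (B,merge)→194330, (E,merge)→409800, (E,nl)→509680, (B,nl)→3129580; best=21080 via (B,hash)
  {ACDEF}: card=12500; try (A,hash)→6160, (A,merge)→9260, (C,hash)→20280, (A,nl)→102460, (C,merge)→193880, (C,nl)→2504580; best=6160 via (A,hash)
  {ABCDEF}: card=125000; try (B,hash)→22660, (C,hash)→149280, (B,merge)→195910, (C,merge)→2272880, (B,nl)→3131160, (C,nl)→25021080; best=22660 via (B,hash)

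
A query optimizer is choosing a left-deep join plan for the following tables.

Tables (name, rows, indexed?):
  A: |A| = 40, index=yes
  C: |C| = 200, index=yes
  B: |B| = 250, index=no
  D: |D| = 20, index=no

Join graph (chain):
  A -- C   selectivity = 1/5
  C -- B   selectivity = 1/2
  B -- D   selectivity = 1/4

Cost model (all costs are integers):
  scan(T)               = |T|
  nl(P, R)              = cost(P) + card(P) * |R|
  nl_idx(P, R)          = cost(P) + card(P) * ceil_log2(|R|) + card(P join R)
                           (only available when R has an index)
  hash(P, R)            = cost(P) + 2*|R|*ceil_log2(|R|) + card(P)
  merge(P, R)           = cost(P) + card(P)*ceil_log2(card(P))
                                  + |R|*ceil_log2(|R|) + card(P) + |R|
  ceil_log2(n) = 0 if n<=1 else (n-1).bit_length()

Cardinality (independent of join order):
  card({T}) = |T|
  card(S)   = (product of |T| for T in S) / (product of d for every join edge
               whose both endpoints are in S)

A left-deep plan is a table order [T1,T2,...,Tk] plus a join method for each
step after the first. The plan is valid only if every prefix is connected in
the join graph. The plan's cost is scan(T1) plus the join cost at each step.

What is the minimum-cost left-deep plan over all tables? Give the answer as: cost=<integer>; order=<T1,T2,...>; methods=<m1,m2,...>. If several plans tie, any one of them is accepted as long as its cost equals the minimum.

cost=130630; order=B,D,C,A; methods=hash,hash,hash

Selinger DP (subsets sized 1..n):
  {A}: scan cost=40, card=40
  {C}: scan cost=200, card=200
  {B}: scan cost=250, card=250
  {D}: scan cost=20, card=20
  {AC}: card=1600; try (A,hash)→880, (C,nl_idx)→1960, (C,merge)→2120, (A,merge)→2280, (A,nl_idx)→3000, (C,hash)→3280 …(+2); best=880 via (A,hash)
  {BC}: card=25000; try (C,hash)→3700, (B,merge)→4250, (C,merge)→4300, (B,hash)→4400, (C,nl_idx)→27250, (B,nl)→50200 …(+1); best=3700 via (C,hash)
  {BD}: card=1250; try (D,hash)→700, (B,merge)→2390, (D,merge)→2620, (B,hash)→4040, (B,nl)→5020, (D,nl)→5250; best=700 via (D,hash)
  {ABC}: card=200000; try (B,hash)→6480, (B,merge)→22330, (A,hash)→29180, (A,nl_idx)→353700, (B,nl)→400880, (A,merge)→403980 …(+1); best=6480 via (B,hash)
  {BCD}: card=125000; try (C,hash)→5150, (C,merge)→17500, (D,hash)→28900, (C,nl_idx)→135700, (C,nl)→250700, (D,merge)→403820 …(+1); best=5150 via (C,hash)
  {ABCD}: card=1000000; try (A,hash)→130630, (D,hash)→206680, (A,nl_idx)→1755150, (A,merge)→2255430, (D,merge)→3806600, (D,nl)→4006480 …(+1); best=130630 via (A,hash)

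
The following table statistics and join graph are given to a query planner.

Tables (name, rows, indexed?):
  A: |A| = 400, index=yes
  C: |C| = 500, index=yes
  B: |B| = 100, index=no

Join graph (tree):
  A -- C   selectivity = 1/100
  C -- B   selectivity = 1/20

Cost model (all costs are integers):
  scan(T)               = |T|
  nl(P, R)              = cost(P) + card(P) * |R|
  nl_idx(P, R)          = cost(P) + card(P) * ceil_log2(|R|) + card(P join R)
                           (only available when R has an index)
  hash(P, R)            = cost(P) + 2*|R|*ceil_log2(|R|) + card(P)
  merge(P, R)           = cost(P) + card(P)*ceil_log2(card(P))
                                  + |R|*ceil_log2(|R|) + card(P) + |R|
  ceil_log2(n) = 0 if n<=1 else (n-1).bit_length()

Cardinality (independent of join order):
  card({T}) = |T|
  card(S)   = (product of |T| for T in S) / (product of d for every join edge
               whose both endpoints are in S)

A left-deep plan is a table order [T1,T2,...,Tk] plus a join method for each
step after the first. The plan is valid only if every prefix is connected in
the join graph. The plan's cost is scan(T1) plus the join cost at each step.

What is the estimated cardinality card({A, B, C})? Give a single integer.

10000

Tables in S: A(400), B(100), C(500)
Edges inside S: A-C(d=100), C-B(d=20)
numerator = 400 * 100 * 500 = 20000000
denominator = 100 * 20 = 2000
card(S) = 20000000 / 2000 = 10000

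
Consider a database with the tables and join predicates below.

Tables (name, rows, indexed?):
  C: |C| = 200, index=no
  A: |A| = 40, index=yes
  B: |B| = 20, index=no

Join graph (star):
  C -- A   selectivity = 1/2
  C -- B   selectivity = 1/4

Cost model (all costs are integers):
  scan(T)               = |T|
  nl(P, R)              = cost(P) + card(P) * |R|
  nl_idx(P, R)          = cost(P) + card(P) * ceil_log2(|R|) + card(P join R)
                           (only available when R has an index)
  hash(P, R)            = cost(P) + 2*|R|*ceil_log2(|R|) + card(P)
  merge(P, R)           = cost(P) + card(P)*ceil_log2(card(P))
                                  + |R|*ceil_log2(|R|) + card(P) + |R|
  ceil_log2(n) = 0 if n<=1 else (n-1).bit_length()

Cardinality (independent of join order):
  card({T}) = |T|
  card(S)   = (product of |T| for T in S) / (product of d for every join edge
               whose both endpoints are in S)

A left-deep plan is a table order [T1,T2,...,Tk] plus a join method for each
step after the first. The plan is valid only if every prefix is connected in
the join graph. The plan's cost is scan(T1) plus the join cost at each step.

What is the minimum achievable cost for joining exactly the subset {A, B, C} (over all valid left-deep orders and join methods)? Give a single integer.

Selinger DP over subsets of {A,B,C}:
  {C}: scan cost=200, card=200
  {A}: scan cost=40, card=40
  {B}: scan cost=20, card=20
  {AC}: card=4000; try (A,hash)→880, (C,merge)→2120, (A,merge)→2280, (C,hash)→3280, (A,nl_idx)→5400, (C,nl)→8040 …(+1); best=880 via (A,hash)
  {BC}: card=1000; try (B,hash)→600, (C,merge)→1940, (B,merge)→2120, (C,hash)→3240, (C,nl)→4020, (B,nl)→4200; best=600 via (B,hash)
  {ABC}: card=20000; try (A,hash)→2080, (B,hash)→5080, (A,merge)→11880, (A,nl_idx)→26600, (A,nl)→40600, (B,merge)→53000 …(+1); best=2080 via (A,hash)

2080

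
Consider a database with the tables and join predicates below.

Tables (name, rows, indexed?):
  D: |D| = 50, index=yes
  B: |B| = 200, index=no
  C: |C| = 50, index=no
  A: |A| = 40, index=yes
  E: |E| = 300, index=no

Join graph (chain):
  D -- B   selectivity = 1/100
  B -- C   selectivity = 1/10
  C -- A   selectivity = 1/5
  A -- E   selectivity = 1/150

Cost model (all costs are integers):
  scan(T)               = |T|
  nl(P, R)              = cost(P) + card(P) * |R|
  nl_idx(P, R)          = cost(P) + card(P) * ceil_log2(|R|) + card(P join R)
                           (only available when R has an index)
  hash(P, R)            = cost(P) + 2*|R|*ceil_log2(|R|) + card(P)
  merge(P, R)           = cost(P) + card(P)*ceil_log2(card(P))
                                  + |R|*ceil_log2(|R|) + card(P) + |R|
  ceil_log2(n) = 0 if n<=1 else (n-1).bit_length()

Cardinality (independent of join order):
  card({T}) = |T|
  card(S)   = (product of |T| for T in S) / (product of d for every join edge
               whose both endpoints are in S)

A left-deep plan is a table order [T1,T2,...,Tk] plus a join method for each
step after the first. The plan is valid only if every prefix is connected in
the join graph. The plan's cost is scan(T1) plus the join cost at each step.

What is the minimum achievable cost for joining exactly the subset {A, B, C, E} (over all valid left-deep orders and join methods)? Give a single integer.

5760

Selinger DP over subsets of {A,B,C,E}:
  {B}: scan cost=200, card=200
  {C}: scan cost=50, card=50
  {A}: scan cost=40, card=40
  {E}: scan cost=300, card=300
  {BC}: card=1000; try (C,hash)→1000, (B,merge)→2200, (C,merge)→2350, (B,hash)→3300, (B,nl)→10050, (C,nl)→10200; best=1000 via (C,hash)
  {AC}: card=400; try (A,hash)→580, (C,merge)→670, (C,hash)→680, (A,merge)→680, (A,nl_idx)→750, (C,nl)→2040 …(+1); best=580 via (A,hash)
  {AE}: card=80; try (A,hash)→1080, (A,nl_idx)→2180, (E,merge)→3320, (A,merge)→3580, (E,hash)→5480, (E,nl)→12040 …(+1); best=1080 via (A,hash)
  {ABC}: card=8000; try (A,hash)→2480, (B,hash)→4180, (B,merge)→6380, (A,merge)→12280, (A,nl_idx)→15000, (A,nl)→41000 …(+1); best=2480 via (A,hash)
  {ACE}: card=800; try (C,hash)→1760, (C,merge)→2070, (C,nl)→5080, (E,hash)→6380, (E,merge)→7580, (E,nl)→120580; best=1760 via (C,hash)
  {ABCE}: card=16000; try (B,hash)→5760, (B,merge)→12360, (E,hash)→15880, (E,merge)→117480, (B,nl)→161760, (E,nl)→2402480; best=5760 via (B,hash)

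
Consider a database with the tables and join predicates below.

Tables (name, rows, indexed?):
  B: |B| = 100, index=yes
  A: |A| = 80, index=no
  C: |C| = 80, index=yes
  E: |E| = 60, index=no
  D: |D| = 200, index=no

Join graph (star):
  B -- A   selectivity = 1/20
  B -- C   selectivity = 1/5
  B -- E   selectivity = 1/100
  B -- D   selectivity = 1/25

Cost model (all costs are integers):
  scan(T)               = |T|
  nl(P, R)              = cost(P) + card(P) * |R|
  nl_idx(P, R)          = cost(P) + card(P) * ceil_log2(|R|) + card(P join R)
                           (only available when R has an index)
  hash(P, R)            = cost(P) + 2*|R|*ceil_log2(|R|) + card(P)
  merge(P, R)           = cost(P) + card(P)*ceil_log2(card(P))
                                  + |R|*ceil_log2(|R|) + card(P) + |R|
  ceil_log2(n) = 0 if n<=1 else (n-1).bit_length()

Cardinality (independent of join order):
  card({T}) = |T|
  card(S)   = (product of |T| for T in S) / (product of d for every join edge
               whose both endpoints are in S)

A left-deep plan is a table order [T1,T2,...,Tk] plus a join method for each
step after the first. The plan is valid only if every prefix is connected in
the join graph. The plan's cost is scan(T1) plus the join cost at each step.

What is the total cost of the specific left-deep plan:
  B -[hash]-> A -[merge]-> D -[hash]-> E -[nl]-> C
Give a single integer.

step 1: scan B: cost=100, card=100
step 2: join A via hash
    card(P join A) = 100*80/(20) = 400
    cost = 100 + 2*80*7 + 100 = 1320
step 3: join D via merge
    card(P join D) = 400*200/(25) = 3200
    cost = 1320 + 400*9 + 200*8 + 400 + 200 = 7120
step 4: join E via hash
    card(P join E) = 3200*60/(100) = 1920
    cost = 7120 + 2*60*6 + 3200 = 11040
step 5: join C via nl
    card(P join C) = 1920*80/(5) = 30720
    cost = 11040 + 1920*80 = 164640

164640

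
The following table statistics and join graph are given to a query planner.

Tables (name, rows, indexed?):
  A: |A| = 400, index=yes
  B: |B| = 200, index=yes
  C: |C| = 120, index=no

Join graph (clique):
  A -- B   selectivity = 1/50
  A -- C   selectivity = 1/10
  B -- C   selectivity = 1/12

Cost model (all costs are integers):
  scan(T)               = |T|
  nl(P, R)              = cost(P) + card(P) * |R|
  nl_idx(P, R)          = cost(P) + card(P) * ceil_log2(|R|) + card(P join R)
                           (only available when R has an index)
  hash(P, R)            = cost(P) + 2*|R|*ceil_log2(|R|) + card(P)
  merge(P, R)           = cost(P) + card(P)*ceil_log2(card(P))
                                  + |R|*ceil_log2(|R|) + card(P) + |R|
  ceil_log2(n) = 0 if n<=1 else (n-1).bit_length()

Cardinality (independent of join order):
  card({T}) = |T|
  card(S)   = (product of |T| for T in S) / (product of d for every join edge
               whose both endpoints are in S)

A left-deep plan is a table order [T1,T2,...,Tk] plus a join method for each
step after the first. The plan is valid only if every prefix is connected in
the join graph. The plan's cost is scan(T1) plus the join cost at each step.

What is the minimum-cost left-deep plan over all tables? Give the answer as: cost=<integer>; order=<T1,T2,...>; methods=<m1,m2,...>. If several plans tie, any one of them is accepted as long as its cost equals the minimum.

Selinger DP (subsets sized 1..n):
  {A}: scan cost=400, card=400
  {B}: scan cost=200, card=200
  {C}: scan cost=120, card=120
  {AB}: card=1600; try (A,nl_idx)→3600, (B,hash)→4000, (B,nl_idx)→5200, (A,merge)→6000, (B,merge)→6200, (A,hash)→7600 …(+2); best=3600 via (A,nl_idx)
  {AC}: card=4800; try (C,hash)→2480, (A,merge)→5080, (C,merge)→5360, (A,nl_idx)→6000, (A,hash)→7440, (A,nl)→48120 …(+1); best=2480 via (C,hash)
  {BC}: card=2000; try (C,hash)→2080, (B,merge)→2880, (C,merge)→2960, (B,nl_idx)→3080, (B,hash)→3440, (B,nl)→24120 …(+1); best=2080 via (C,hash)
  {ABC}: card=1600; try (C,hash)→6880, (B,hash)→10480, (A,hash)→11280, (A,nl_idx)→21680, (C,merge)→23760, (A,merge)→30080 …(+5); best=6880 via (C,hash)

cost=6880; order=B,A,C; methods=nl_idx,hash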